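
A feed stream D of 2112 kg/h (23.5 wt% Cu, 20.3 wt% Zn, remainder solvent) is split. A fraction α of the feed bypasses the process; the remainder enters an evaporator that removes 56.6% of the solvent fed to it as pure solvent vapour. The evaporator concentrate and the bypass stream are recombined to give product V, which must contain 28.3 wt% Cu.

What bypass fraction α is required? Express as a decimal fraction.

All 2112×0.235 = 496.32 kg/h of Cu reaches V, so V = 496.32/0.283 = 1753.8 kg/h and vapour = 358.22 kg/h.
The evaporator receives (1−α)·2112 of feed at 0.562 solvent and removes 0.566 of that solvent:
0.566×0.562×(1−α)×2112 = 358.22
(1−α) = 358.22/671.81 = 0.5332;  α = 0.4668.

0.467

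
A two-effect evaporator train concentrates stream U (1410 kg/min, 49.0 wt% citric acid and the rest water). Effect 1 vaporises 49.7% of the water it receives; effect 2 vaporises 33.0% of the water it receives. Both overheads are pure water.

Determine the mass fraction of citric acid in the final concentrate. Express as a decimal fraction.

0.740

water in feed = 1410×0.510 = 719.1 kg/min.
After stage 1: water left = (1−0.497)×719.1 = 361.71; stream total = 1052.6 kg/min.
After stage 2: water left = (1−0.330)×361.71 = 242.34; final concentrate = 933.24 kg/min.
citric acid fraction = 690.9/933.24 = 0.740.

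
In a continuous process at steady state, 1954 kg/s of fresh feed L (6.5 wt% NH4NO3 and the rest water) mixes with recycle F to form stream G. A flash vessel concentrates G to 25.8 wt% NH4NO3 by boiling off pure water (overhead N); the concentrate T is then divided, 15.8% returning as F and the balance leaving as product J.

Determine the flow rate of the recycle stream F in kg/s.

92.38 kg/s

Overall NH4NO3 balance (none leaves overhead): NH4NO3 in fresh feed = NH4NO3 in product, i.e. 1954×0.065 = (1−0.158)·T·0.258.
T = 127.01/(0.258×0.842) = 584.66 kg/s.
Recycle F = 0.158×584.66 = 92.377 kg/s.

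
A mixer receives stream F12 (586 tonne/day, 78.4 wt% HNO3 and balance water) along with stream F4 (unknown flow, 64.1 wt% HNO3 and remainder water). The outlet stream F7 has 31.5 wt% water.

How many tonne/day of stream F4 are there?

Let F4 be the unknown flow. Total out = 586 + F4.
water balance: 126.58 + 0.359·F4 = 0.315·(586 + F4)
(0.359 − 0.315)·F4 = 0.315×586 − 126.58 = 58.014
F4 = 58.014 / 0.044 = 1318.5 tonne/day

1319 tonne/day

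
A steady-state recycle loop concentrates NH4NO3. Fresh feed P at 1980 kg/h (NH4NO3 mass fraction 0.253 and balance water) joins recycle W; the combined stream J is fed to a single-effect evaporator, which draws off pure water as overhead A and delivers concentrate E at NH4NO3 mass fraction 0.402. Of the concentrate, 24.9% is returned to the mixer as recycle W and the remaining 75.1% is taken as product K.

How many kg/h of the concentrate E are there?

1659 kg/h

Overall NH4NO3 balance (none leaves overhead): NH4NO3 in fresh feed = NH4NO3 in product, i.e. 1980×0.253 = (1−0.249)·E·0.402.
E = 500.94/(0.402×0.751) = 1659.3 kg/h.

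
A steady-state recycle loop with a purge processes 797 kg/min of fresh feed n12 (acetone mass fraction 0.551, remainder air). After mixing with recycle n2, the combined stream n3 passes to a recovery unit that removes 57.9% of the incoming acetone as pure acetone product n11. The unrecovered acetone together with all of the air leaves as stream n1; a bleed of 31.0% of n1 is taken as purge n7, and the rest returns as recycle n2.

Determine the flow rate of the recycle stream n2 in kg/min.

976.3 kg/min

air enters only via n12 and leaves only via the purge: 797×0.449 = 0.310×(air in n1), and the recovery unit passes all air, so air in n3 = air in n1 = 1154.4 kg/min.
acetone in n3: m_A = 797×0.551 + (1−0.310)·(1−0.579)·m_A, so m_A = 439.15/0.7095 = 618.94 kg/min.
n1 = (1−0.579)×618.94 + 1154.4 = 1414.9 kg/min.
Recycle n2 = (1−0.310)×1414.9 = 976.31 kg/min.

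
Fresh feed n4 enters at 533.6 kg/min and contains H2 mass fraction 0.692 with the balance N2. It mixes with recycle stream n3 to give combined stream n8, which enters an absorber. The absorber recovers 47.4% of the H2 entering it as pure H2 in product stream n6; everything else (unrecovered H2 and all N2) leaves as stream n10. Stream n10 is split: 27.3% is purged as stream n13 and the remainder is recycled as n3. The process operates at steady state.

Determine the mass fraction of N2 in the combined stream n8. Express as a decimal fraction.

0.502

N2 enters only via n4 and leaves only via the purge: 533.6×0.308 = 0.273×(N2 in n10), and the absorber passes all N2, so N2 in n8 = N2 in n10 = 602.01 kg/min.
H2 in n8: m_A = 533.6×0.692 + (1−0.273)·(1−0.474)·m_A, so m_A = 369.25/0.6176 = 597.88 kg/min.
n8 = 597.88 + 602.01 = 1199.9 kg/min.
N2 fraction in n8 = 602.01/1199.9 = 0.502.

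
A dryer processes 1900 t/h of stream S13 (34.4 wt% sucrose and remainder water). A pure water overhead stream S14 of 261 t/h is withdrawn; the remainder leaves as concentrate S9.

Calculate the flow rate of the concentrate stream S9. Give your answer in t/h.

Concentrate = 1900 − 261 = 1639 t/h.

1639 t/h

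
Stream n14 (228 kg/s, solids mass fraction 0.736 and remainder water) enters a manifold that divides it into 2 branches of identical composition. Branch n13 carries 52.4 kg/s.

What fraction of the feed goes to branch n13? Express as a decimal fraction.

Fraction to n13 = 52.4/228 = 0.2298.

0.230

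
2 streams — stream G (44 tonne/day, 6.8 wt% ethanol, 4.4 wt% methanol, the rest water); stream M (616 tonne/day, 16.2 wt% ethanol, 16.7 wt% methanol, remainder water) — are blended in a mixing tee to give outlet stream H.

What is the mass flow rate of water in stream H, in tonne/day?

452.4 tonne/day

water out = water in = 44×0.888 + 616×0.671 = 452.41 tonne/day.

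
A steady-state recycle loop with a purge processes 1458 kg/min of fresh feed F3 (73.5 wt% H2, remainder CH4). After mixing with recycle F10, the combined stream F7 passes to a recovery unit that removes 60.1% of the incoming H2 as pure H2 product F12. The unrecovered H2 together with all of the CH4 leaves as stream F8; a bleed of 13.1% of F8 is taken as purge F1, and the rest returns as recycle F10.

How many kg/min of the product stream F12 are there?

985.9 kg/min

H2 in F7: m_A = 1458×0.735 + (1−0.131)·(1−0.601)·m_A, so m_A = 1071.6/0.6533 = 1640.4 kg/min.
Product F12 = 0.601×1640.4 = 985.89 kg/min.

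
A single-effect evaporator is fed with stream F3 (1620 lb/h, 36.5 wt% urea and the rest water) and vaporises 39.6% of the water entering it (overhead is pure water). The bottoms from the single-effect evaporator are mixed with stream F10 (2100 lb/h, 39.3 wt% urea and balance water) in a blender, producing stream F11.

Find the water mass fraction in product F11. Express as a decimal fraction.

Vapour removed = 0.396×0.635×1620 = 407.37 lb/h; concentrate = 1212.6 lb/h.
water reaching the mixer = 621.33 (from concentrate) + 2100×0.607 = 1896 lb/h.
Product flow = 1212.6 + 2100 = 3312.6 lb/h; water fraction = 0.5724.

0.5724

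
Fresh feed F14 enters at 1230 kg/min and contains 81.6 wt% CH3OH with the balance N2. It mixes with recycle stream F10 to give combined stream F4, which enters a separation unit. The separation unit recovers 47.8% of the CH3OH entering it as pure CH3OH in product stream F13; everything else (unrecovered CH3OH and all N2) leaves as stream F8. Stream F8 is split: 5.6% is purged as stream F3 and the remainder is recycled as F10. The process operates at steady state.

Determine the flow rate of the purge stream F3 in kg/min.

N2 enters only via F14 and leaves only via the purge: 1230×0.184 = 0.056×(N2 in F8), and the separation unit passes all N2, so N2 in F4 = N2 in F8 = 4041.4 kg/min.
CH3OH in F4: m_A = 1230×0.816 + (1−0.056)·(1−0.478)·m_A, so m_A = 1003.7/0.5072 = 1978.7 kg/min.
F8 = (1−0.478)×1978.7 + 4041.4 = 5074.3 kg/min.
Purge F3 = 0.056×5074.3 = 284.16 kg/min.

284.2 kg/min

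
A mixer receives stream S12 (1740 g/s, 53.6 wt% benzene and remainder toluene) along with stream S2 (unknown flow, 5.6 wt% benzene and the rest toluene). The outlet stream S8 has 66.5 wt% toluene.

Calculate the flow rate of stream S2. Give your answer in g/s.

1254 g/s

Let S2 be the unknown flow. Total out = 1740 + S2.
toluene balance: 807.36 + 0.944·S2 = 0.665·(1740 + S2)
(0.944 − 0.665)·S2 = 0.665×1740 − 807.36 = 349.74
S2 = 349.74 / 0.279 = 1253.5 g/s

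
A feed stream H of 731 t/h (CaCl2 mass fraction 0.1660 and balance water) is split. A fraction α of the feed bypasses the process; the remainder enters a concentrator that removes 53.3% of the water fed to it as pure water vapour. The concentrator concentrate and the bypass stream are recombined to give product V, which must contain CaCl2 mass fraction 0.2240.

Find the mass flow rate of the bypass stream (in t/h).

All 731×0.166 = 121.35 t/h of CaCl2 reaches V, so V = 121.35/0.224 = 541.72 t/h and vapour = 189.28 t/h.
The evaporator receives (1−α)·731 of feed at 0.834 water and removes 0.533 of that water:
0.533×0.834×(1−α)×731 = 189.28
(1−α) = 189.28/324.95 = 0.5825;  α = 0.4175.
Bypass flow = 0.4175×731 = 305.2 t/h.

305.2 t/h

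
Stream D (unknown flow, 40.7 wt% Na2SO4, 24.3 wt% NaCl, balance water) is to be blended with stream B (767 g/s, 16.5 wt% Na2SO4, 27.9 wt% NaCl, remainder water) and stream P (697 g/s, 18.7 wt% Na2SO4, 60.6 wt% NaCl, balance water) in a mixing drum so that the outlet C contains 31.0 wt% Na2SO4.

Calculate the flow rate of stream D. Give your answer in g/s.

Let D be the unknown flow. Total out = 1464 + D.
Na2SO4 balance: 256.89 + 0.407·D = 0.310·(1464 + D)
(0.407 − 0.310)·D = 0.310×1464 − 256.89 = 196.95
D = 196.95 / 0.097 = 2030.4 g/s

2030 g/s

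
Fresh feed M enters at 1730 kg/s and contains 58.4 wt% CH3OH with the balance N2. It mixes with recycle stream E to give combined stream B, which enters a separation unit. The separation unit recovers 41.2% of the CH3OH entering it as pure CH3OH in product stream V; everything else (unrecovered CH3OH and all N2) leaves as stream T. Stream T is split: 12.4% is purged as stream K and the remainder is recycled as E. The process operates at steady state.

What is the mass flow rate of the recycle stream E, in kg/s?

N2 enters only via M and leaves only via the purge: 1730×0.416 = 0.124×(N2 in T), and the separation unit passes all N2, so N2 in B = N2 in T = 5803.9 kg/s.
CH3OH in B: m_A = 1730×0.584 + (1−0.124)·(1−0.412)·m_A, so m_A = 1010.3/0.4849 = 2083.5 kg/s.
T = (1−0.412)×2083.5 + 5803.9 = 7029 kg/s.
Recycle E = (1−0.124)×7029 = 6157.4 kg/s.

6157 kg/s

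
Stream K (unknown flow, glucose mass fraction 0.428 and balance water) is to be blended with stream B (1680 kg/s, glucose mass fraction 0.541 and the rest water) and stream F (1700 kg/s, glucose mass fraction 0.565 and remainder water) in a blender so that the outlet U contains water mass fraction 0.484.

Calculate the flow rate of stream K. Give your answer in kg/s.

1424 kg/s

Let K be the unknown flow. Total out = 3380 + K.
water balance: 1510.6 + 0.572·K = 0.484·(3380 + K)
(0.572 − 0.484)·K = 0.484×3380 − 1510.6 = 125.3
K = 125.3 / 0.088 = 1423.9 kg/s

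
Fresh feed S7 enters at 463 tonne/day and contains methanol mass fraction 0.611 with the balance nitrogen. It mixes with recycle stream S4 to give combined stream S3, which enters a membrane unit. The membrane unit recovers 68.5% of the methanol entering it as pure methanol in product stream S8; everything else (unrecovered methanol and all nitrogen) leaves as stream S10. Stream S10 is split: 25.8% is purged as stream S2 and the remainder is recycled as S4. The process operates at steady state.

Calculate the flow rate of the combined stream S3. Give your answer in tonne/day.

nitrogen enters only via S7 and leaves only via the purge: 463×0.389 = 0.258×(nitrogen in S10), and the membrane unit passes all nitrogen, so nitrogen in S3 = nitrogen in S10 = 698.09 tonne/day.
methanol in S3: m_A = 463×0.611 + (1−0.258)·(1−0.685)·m_A, so m_A = 282.89/0.7663 = 369.18 tonne/day.
S3 = 369.18 + 698.09 = 1067.3 tonne/day.

1067 tonne/day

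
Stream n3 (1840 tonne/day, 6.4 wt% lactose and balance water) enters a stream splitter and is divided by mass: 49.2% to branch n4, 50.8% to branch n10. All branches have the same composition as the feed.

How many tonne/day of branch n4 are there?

905.3 tonne/day

Branch n4 flow = 0.492×1840 = 905.28 tonne/day.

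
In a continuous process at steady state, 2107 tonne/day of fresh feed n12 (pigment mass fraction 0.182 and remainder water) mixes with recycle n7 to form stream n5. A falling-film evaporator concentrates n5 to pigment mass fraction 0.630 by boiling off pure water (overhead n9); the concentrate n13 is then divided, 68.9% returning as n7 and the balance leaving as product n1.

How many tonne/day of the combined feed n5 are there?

Overall pigment balance (none leaves overhead): pigment in fresh feed = pigment in product, i.e. 2107×0.182 = (1−0.689)·n13·0.630.
n13 = 383.47/(0.630×0.311) = 1957.2 tonne/day.
Recycle n7 = 0.689×1957.2 = 1348.5 tonne/day.
Combined feed n5 = 2107 + 1348.5 = 3455.5 tonne/day.

3456 tonne/day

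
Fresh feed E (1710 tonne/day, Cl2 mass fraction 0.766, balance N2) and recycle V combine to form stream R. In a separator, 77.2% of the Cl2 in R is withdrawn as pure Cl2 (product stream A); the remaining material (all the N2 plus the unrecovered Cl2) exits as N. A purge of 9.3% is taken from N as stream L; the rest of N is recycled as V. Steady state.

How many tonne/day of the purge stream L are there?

N2 enters only via E and leaves only via the purge: 1710×0.234 = 0.093×(N2 in N), and the separator passes all N2, so N2 in R = N2 in N = 4302.6 tonne/day.
Cl2 in R: m_A = 1710×0.766 + (1−0.093)·(1−0.772)·m_A, so m_A = 1309.9/0.7932 = 1651.4 tonne/day.
N = (1−0.772)×1651.4 + 4302.6 = 4679.1 tonne/day.
Purge L = 0.093×4679.1 = 435.16 tonne/day.

435.2 tonne/day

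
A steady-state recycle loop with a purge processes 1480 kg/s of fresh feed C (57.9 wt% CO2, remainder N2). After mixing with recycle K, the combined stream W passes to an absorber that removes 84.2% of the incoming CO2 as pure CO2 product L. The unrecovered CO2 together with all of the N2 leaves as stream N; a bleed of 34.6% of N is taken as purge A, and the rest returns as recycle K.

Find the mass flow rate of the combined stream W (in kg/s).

2756 kg/s

N2 enters only via C and leaves only via the purge: 1480×0.421 = 0.346×(N2 in N), and the absorber passes all N2, so N2 in W = N2 in N = 1800.8 kg/s.
CO2 in W: m_A = 1480×0.579 + (1−0.346)·(1−0.842)·m_A, so m_A = 856.92/0.8967 = 955.67 kg/s.
W = 955.67 + 1800.8 = 2756.5 kg/s.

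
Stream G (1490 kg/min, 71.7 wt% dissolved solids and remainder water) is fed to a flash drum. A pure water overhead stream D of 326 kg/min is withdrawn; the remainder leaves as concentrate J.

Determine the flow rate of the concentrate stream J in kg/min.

1164 kg/min

Concentrate = 1490 − 326 = 1164 kg/min.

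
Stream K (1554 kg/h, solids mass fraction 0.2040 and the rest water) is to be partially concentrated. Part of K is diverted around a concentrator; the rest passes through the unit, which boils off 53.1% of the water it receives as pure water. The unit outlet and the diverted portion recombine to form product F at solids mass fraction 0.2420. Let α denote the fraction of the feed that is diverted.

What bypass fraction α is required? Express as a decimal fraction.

0.628

All 1554×0.204 = 317.02 kg/h of solids reaches F, so F = 317.02/0.242 = 1310 kg/h and vapour = 244.02 kg/h.
The evaporator receives (1−α)·1554 of feed at 0.796 water and removes 0.531 of that water:
0.531×0.796×(1−α)×1554 = 244.02
(1−α) = 244.02/656.84 = 0.3715;  α = 0.6285.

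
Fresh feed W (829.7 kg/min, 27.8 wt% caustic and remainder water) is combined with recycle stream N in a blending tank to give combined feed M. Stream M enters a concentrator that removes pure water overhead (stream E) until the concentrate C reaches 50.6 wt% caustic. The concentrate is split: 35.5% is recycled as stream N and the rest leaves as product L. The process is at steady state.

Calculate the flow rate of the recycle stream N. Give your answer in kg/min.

250.9 kg/min

Overall caustic balance (none leaves overhead): caustic in fresh feed = caustic in product, i.e. 829.7×0.278 = (1−0.355)·C·0.506.
C = 230.66/(0.506×0.645) = 706.73 kg/min.
Recycle N = 0.355×706.73 = 250.89 kg/min.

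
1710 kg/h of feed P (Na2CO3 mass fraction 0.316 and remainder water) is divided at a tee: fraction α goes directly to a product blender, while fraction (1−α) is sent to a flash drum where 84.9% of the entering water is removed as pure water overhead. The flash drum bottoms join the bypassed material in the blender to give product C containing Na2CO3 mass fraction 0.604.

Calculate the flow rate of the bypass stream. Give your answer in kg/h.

305.9 kg/h

All 1710×0.316 = 540.36 kg/h of Na2CO3 reaches C, so C = 540.36/0.604 = 894.64 kg/h and vapour = 815.36 kg/h.
The evaporator receives (1−α)·1710 of feed at 0.684 water and removes 0.849 of that water:
0.849×0.684×(1−α)×1710 = 815.36
(1−α) = 815.36/993.02 = 0.8211;  α = 0.1789.
Bypass flow = 0.1789×1710 = 305.93 kg/h.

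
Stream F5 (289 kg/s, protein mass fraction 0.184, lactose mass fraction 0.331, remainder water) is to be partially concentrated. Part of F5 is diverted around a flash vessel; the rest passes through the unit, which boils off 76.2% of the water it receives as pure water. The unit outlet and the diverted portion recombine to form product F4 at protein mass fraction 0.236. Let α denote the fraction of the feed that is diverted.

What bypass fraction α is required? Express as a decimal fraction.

0.404

All 289×0.184 = 53.176 kg/s of protein reaches F4, so F4 = 53.176/0.236 = 225.32 kg/s and vapour = 63.678 kg/s.
The evaporator receives (1−α)·289 of feed at 0.485 water and removes 0.762 of that water:
0.762×0.485×(1−α)×289 = 63.678
(1−α) = 63.678/106.81 = 0.5962;  α = 0.4038.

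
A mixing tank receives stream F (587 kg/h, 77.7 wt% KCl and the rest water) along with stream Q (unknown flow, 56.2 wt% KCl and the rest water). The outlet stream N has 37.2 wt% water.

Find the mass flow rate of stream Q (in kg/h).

Let Q be the unknown flow. Total out = 587 + Q.
water balance: 130.9 + 0.438·Q = 0.372·(587 + Q)
(0.438 − 0.372)·Q = 0.372×587 − 130.9 = 87.463
Q = 87.463 / 0.066 = 1325.2 kg/h

1325 kg/h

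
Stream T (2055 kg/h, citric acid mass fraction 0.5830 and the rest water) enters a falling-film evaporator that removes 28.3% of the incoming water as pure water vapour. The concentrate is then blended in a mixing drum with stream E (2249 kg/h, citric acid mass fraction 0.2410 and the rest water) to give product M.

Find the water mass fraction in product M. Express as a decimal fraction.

Vapour removed = 0.283×0.417×2055 = 242.51 kg/h; concentrate = 1812.5 kg/h.
water reaching the mixer = 614.42 (from concentrate) + 2249×0.759 = 2321.4 kg/h.
Product flow = 1812.5 + 2249 = 4061.5 kg/h; water fraction = 0.5716.

0.5716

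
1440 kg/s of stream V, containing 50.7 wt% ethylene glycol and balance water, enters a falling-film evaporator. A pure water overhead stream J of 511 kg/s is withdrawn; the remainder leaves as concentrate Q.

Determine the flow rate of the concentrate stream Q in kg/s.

Concentrate = 1440 − 511 = 929 kg/s.

929 kg/s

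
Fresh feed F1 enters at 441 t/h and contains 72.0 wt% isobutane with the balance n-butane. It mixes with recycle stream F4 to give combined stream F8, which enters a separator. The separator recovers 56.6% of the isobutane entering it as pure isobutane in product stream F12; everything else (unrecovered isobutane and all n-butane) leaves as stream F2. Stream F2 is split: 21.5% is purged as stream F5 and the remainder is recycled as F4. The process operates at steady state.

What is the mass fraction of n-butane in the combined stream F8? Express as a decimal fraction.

n-butane enters only via F1 and leaves only via the purge: 441×0.280 = 0.215×(n-butane in F2), and the separator passes all n-butane, so n-butane in F8 = n-butane in F2 = 574.33 t/h.
isobutane in F8: m_A = 441×0.720 + (1−0.215)·(1−0.566)·m_A, so m_A = 317.52/0.6593 = 481.59 t/h.
F8 = 481.59 + 574.33 = 1055.9 t/h.
n-butane fraction in F8 = 574.33/1055.9 = 0.5439.

0.5439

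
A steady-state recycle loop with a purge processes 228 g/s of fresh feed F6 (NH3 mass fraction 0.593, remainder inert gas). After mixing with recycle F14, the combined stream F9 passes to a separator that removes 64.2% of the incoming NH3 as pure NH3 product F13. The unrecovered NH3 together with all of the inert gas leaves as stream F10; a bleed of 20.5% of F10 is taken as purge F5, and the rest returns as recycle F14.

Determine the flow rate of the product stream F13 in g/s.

NH3 in F9: m_A = 228×0.593 + (1−0.205)·(1−0.642)·m_A, so m_A = 135.2/0.7154 = 188.99 g/s.
Product F13 = 0.642×188.99 = 121.33 g/s.

121.3 g/s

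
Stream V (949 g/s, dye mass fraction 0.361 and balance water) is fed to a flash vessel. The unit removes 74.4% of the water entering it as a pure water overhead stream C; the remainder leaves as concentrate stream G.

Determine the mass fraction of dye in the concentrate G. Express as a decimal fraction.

dye is not removed: 949×0.361 = 342.59 g/s of dye enters G.
water entering = 949×0.639 = 606.41 g/s; overhead removed = 0.744×606.41 = 451.17 g/s.
Concentrate = 949 − 451.17 = 497.83 g/s.
Mass fraction = 342.59/497.83 = 0.688.

0.688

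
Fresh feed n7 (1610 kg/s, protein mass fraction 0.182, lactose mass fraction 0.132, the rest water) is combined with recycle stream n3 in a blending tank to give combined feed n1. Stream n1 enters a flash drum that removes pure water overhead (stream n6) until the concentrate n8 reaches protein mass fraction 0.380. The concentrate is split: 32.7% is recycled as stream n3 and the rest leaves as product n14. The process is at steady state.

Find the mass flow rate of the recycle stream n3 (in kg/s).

374.7 kg/s

Overall protein balance (none leaves overhead): protein in fresh feed = protein in product, i.e. 1610×0.182 = (1−0.327)·n8·0.380.
n8 = 293.02/(0.380×0.673) = 1145.8 kg/s.
Recycle n3 = 0.327×1145.8 = 374.67 kg/s.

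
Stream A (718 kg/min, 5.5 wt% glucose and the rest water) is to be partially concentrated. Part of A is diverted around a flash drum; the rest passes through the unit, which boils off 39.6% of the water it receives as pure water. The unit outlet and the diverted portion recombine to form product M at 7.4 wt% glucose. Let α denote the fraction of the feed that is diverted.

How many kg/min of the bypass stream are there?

All 718×0.055 = 39.49 kg/min of glucose reaches M, so M = 39.49/0.074 = 533.65 kg/min and vapour = 184.35 kg/min.
The evaporator receives (1−α)·718 of feed at 0.945 water and removes 0.396 of that water:
0.396×0.945×(1−α)×718 = 184.35
(1−α) = 184.35/268.69 = 0.6861;  α = 0.3139.
Bypass flow = 0.3139×718 = 225.37 kg/min.

225.4 kg/min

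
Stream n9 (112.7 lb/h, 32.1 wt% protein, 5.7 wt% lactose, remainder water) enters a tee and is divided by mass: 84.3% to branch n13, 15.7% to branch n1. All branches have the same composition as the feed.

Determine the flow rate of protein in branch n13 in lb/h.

Branch n13 total = 0.843×112.7 = 95.006 lb/h.
protein in n13 = 0.321×95.006 = 30.497 lb/h.

30.5 lb/h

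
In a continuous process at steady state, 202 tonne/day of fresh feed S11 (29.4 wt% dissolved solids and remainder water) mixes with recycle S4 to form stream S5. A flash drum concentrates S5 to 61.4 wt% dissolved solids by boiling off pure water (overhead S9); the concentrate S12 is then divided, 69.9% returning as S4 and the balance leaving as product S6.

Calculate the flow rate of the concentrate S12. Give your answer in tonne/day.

321.3 tonne/day

Overall dissolved solids balance (none leaves overhead): dissolved solids in fresh feed = dissolved solids in product, i.e. 202×0.294 = (1−0.699)·S12·0.614.
S12 = 59.388/(0.614×0.301) = 321.34 tonne/day.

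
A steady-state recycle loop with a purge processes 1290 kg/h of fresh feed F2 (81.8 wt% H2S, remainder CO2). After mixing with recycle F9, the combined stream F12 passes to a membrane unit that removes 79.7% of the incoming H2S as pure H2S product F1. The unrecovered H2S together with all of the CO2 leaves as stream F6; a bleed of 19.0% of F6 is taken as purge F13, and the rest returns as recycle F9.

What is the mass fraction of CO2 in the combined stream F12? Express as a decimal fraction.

0.4946

CO2 enters only via F2 and leaves only via the purge: 1290×0.182 = 0.190×(CO2 in F6), and the membrane unit passes all CO2, so CO2 in F12 = CO2 in F6 = 1235.7 kg/h.
H2S in F12: m_A = 1290×0.818 + (1−0.190)·(1−0.797)·m_A, so m_A = 1055.2/0.8356 = 1262.9 kg/h.
F12 = 1262.9 + 1235.7 = 2498.6 kg/h.
CO2 fraction in F12 = 1235.7/2498.6 = 0.4946.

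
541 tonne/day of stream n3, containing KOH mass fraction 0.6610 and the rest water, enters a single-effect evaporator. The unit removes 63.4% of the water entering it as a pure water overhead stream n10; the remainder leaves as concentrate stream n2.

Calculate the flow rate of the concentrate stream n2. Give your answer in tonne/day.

water entering = 541×0.339 = 183.4 tonne/day; overhead removed = 0.634×183.4 = 116.27 tonne/day.
Concentrate = 541 − 116.27 = 424.73 tonne/day.

424.7 tonne/day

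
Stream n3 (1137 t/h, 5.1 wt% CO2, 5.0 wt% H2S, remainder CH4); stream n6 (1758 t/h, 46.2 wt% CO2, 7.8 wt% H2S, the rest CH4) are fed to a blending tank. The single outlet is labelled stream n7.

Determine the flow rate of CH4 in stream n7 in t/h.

1831 t/h

CH4 out = CH4 in = 1137×0.899 + 1758×0.460 = 1830.8 t/h.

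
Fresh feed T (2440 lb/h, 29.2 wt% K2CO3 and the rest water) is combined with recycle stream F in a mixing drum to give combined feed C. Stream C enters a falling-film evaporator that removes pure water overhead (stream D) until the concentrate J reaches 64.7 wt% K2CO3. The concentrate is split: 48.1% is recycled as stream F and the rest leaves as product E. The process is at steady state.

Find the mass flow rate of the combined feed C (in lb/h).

3461 lb/h

Overall K2CO3 balance (none leaves overhead): K2CO3 in fresh feed = K2CO3 in product, i.e. 2440×0.292 = (1−0.481)·J·0.647.
J = 712.48/(0.647×0.519) = 2121.8 lb/h.
Recycle F = 0.481×2121.8 = 1020.6 lb/h.
Combined feed C = 2440 + 1020.6 = 3460.6 lb/h.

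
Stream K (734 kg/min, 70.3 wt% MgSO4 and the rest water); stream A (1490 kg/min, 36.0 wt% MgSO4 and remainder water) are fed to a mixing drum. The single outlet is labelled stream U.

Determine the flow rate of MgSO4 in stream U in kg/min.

1052 kg/min

MgSO4 out = MgSO4 in = 734×0.703 + 1490×0.360 = 1052.4 kg/min.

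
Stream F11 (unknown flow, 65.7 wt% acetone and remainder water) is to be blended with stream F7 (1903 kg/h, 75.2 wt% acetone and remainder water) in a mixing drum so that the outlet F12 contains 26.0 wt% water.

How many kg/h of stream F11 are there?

275.1 kg/h

Let F11 be the unknown flow. Total out = 1903 + F11.
water balance: 471.94 + 0.343·F11 = 0.260·(1903 + F11)
(0.343 − 0.260)·F11 = 0.260×1903 − 471.94 = 22.836
F11 = 22.836 / 0.083 = 275.13 kg/h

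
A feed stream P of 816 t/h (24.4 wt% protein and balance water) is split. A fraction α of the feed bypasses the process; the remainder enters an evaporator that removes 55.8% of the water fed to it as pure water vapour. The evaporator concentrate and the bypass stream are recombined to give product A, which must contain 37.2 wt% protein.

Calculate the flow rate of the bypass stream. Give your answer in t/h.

150.4 t/h

All 816×0.244 = 199.1 t/h of protein reaches A, so A = 199.1/0.372 = 535.23 t/h and vapour = 280.77 t/h.
The evaporator receives (1−α)·816 of feed at 0.756 water and removes 0.558 of that water:
0.558×0.756×(1−α)×816 = 280.77
(1−α) = 280.77/344.23 = 0.8157;  α = 0.1843.
Bypass flow = 0.1843×816 = 150.42 t/h.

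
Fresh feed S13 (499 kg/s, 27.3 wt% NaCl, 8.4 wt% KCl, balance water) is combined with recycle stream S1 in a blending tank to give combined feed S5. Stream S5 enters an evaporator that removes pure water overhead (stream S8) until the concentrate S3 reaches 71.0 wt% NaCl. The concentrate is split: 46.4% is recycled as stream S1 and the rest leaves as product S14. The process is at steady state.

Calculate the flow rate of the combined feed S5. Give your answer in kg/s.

665.1 kg/s

Overall NaCl balance (none leaves overhead): NaCl in fresh feed = NaCl in product, i.e. 499×0.273 = (1−0.464)·S3·0.710.
S3 = 136.23/(0.710×0.536) = 357.96 kg/s.
Recycle S1 = 0.464×357.96 = 166.1 kg/s.
Combined feed S5 = 499 + 166.1 = 665.1 kg/s.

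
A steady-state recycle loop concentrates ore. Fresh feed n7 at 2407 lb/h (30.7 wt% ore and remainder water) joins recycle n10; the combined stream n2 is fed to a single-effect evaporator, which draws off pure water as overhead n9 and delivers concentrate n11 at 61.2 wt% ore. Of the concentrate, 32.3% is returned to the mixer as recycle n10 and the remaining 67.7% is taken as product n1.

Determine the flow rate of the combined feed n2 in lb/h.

2983 lb/h

Overall ore balance (none leaves overhead): ore in fresh feed = ore in product, i.e. 2407×0.307 = (1−0.323)·n11·0.612.
n11 = 738.95/(0.612×0.677) = 1783.5 lb/h.
Recycle n10 = 0.323×1783.5 = 576.07 lb/h.
Combined feed n2 = 2407 + 576.07 = 2983.1 lb/h.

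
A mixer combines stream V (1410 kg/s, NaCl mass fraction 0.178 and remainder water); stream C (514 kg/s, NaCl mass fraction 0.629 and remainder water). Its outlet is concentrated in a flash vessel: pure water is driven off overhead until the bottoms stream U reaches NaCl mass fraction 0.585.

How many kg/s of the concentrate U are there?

NaCl entering = 1410×0.178 + 514×0.629 = 574.29 kg/s.
All NaCl reports to U, so U = 574.29/0.585 = 981.69 kg/s.

981.7 kg/s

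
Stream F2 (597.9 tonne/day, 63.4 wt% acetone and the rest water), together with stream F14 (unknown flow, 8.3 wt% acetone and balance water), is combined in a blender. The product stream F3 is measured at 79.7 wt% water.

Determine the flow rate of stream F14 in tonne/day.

Let F14 be the unknown flow. Total out = 597.9 + F14.
water balance: 218.83 + 0.917·F14 = 0.797·(597.9 + F14)
(0.917 − 0.797)·F14 = 0.797×597.9 − 218.83 = 257.69
F14 = 257.69 / 0.120 = 2147.5 tonne/day

2147 tonne/day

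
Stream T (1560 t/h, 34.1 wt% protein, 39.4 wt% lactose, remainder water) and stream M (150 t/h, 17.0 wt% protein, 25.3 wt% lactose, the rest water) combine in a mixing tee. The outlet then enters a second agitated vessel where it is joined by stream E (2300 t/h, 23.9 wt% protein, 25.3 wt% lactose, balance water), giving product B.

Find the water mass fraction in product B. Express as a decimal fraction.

Overall, product flow = 4010 t/h.
water in = 1560×0.265 + 150×0.577 + 2300×0.508 = 1668.4 t/h.
water fraction in B = 0.416.

0.416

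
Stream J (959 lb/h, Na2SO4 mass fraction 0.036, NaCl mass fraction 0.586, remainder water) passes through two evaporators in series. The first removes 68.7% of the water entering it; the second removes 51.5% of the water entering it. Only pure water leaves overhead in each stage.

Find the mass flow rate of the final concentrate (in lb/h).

water in feed = 959×0.378 = 362.5 lb/h.
After stage 1: water left = (1−0.687)×362.5 = 113.46; stream total = 709.96 lb/h.
After stage 2: water left = (1−0.515)×113.46 = 55.03; final concentrate = 651.53 lb/h.

651.5 lb/h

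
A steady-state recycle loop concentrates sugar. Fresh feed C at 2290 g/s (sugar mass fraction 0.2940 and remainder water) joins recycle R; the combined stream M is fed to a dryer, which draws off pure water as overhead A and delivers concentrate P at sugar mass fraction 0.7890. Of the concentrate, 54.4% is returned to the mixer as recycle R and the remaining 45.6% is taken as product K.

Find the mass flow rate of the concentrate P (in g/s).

Overall sugar balance (none leaves overhead): sugar in fresh feed = sugar in product, i.e. 2290×0.294 = (1−0.544)·P·0.789.
P = 673.26/(0.789×0.456) = 1871.3 g/s.

1871 g/s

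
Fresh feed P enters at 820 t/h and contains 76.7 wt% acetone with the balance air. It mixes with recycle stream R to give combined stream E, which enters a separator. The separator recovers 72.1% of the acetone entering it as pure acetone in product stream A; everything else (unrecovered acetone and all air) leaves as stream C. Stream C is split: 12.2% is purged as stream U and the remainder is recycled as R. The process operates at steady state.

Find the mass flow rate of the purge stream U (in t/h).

air enters only via P and leaves only via the purge: 820×0.233 = 0.122×(air in C), and the separator passes all air, so air in E = air in C = 1566.1 t/h.
acetone in E: m_A = 820×0.767 + (1−0.122)·(1−0.721)·m_A, so m_A = 628.94/0.7550 = 832.99 t/h.
C = (1−0.721)×832.99 + 1566.1 = 1798.5 t/h.
Purge U = 0.122×1798.5 = 219.41 t/h.

219.4 t/h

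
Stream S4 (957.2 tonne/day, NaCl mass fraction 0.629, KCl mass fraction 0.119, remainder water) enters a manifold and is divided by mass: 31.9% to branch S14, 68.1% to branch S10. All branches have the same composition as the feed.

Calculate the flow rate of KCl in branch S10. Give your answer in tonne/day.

Branch S10 total = 0.681×957.2 = 651.85 tonne/day.
KCl in S10 = 0.119×651.85 = 77.571 tonne/day.

77.57 tonne/day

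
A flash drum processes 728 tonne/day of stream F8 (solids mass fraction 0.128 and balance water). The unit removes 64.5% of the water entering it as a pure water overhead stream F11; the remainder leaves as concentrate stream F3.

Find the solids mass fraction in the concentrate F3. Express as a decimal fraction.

0.293

solids is not removed: 728×0.128 = 93.184 tonne/day of solids enters F3.
water entering = 728×0.872 = 634.82 tonne/day; overhead removed = 0.645×634.82 = 409.46 tonne/day.
Concentrate = 728 − 409.46 = 318.54 tonne/day.
Mass fraction = 93.184/318.54 = 0.293.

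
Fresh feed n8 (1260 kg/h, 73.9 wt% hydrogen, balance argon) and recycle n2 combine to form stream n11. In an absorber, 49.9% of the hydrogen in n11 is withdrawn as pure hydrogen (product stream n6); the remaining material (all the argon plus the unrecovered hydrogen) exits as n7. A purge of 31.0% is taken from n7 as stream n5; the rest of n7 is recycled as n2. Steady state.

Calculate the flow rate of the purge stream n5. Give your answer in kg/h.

549.9 kg/h

argon enters only via n8 and leaves only via the purge: 1260×0.261 = 0.310×(argon in n7), and the absorber passes all argon, so argon in n11 = argon in n7 = 1060.8 kg/h.
hydrogen in n11: m_A = 1260×0.739 + (1−0.310)·(1−0.499)·m_A, so m_A = 931.14/0.6543 = 1423.1 kg/h.
n7 = (1−0.499)×1423.1 + 1060.8 = 1773.8 kg/h.
Purge n5 = 0.310×1773.8 = 549.88 kg/h.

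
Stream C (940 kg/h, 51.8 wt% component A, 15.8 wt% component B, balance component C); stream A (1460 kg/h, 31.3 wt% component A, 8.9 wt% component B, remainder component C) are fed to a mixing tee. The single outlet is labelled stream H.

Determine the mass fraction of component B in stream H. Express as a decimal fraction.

Total flow out = 940 + 1460 = 2400 kg/h.
component B in = 940×0.158 + 1460×0.089 = 278.46 kg/h.
component B mass fraction in H = 278.46/2400 = 0.116.

0.116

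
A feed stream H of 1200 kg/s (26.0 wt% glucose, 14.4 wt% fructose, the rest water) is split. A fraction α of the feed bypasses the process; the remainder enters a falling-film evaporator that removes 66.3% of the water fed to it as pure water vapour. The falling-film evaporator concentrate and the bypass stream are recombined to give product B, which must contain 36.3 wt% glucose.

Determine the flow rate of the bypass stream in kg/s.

338.3 kg/s

All 1200×0.260 = 312 kg/s of glucose reaches B, so B = 312/0.363 = 859.5 kg/s and vapour = 340.5 kg/s.
The evaporator receives (1−α)·1200 of feed at 0.596 water and removes 0.663 of that water:
0.663×0.596×(1−α)×1200 = 340.5
(1−α) = 340.5/474.18 = 0.7181;  α = 0.2819.
Bypass flow = 0.2819×1200 = 338.31 kg/s.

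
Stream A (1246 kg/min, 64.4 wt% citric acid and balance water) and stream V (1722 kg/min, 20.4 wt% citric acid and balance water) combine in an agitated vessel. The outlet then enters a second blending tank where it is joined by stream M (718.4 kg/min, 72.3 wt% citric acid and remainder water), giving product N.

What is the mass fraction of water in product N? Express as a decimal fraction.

0.546

Overall, product flow = 3686.4 kg/min.
water in = 1246×0.356 + 1722×0.796 + 718.4×0.277 = 2013.3 kg/min.
water fraction in N = 0.546.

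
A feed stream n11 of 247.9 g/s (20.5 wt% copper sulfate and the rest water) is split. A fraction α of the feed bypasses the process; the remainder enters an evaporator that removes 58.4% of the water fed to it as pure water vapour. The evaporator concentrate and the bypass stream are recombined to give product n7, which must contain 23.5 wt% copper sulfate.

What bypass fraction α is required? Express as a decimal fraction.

0.725

All 247.9×0.205 = 50.819 g/s of copper sulfate reaches n7, so n7 = 50.819/0.235 = 216.25 g/s and vapour = 31.647 g/s.
The evaporator receives (1−α)·247.9 of feed at 0.795 water and removes 0.584 of that water:
0.584×0.795×(1−α)×247.9 = 31.647
(1−α) = 31.647/115.1 = 0.2750;  α = 0.7250.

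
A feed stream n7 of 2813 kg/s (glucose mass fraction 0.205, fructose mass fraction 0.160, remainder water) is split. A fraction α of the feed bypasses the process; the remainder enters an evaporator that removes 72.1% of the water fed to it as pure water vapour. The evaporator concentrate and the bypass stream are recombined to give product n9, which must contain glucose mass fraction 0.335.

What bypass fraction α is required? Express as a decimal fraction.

0.152

All 2813×0.205 = 576.66 kg/s of glucose reaches n9, so n9 = 576.66/0.335 = 1721.4 kg/s and vapour = 1091.6 kg/s.
The evaporator receives (1−α)·2813 of feed at 0.635 water and removes 0.721 of that water:
0.721×0.635×(1−α)×2813 = 1091.6
(1−α) = 1091.6/1287.9 = 0.8476;  α = 0.1524.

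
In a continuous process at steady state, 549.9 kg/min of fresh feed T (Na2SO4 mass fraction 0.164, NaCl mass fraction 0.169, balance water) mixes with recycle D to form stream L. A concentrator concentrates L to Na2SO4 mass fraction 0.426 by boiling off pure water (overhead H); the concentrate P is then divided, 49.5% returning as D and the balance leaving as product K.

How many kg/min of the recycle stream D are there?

Overall Na2SO4 balance (none leaves overhead): Na2SO4 in fresh feed = Na2SO4 in product, i.e. 549.9×0.164 = (1−0.495)·P·0.426.
P = 90.184/(0.426×0.505) = 419.21 kg/min.
Recycle D = 0.495×419.21 = 207.51 kg/min.

207.5 kg/min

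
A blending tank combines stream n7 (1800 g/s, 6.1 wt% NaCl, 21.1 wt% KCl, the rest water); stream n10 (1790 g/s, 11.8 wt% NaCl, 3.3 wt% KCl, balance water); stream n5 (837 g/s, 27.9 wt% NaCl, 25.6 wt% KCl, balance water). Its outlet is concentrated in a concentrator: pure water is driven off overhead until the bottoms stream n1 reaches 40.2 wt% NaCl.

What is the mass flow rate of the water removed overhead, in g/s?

NaCl entering = 1800×0.061 + 1790×0.118 + 837×0.279 = 554.54 g/s.
All NaCl reports to n1, so n1 = 554.54/0.402 = 1379.5 g/s.
Total feed = 4427 g/s; overhead = 4427 − 1379.5 = 3047.5 g/s.

3048 g/s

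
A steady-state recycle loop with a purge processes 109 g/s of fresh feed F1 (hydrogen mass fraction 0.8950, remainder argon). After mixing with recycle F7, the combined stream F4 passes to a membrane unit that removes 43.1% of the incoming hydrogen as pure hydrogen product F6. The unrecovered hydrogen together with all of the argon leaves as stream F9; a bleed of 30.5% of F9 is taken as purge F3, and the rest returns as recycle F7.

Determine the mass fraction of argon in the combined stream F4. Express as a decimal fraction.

0.1887

argon enters only via F1 and leaves only via the purge: 109×0.105 = 0.305×(argon in F9), and the membrane unit passes all argon, so argon in F4 = argon in F9 = 37.525 g/s.
hydrogen in F4: m_A = 109×0.895 + (1−0.305)·(1−0.431)·m_A, so m_A = 97.555/0.6045 = 161.37 g/s.
F4 = 161.37 + 37.525 = 198.89 g/s.
argon fraction in F4 = 37.525/198.89 = 0.1887.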